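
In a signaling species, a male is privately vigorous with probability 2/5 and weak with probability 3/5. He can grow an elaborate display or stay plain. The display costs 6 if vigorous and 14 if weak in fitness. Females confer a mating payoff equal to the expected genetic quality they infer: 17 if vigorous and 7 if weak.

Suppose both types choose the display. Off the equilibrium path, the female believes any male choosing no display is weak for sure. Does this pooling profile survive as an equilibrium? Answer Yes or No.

On path, the female holds the prior and pays 2/5·17 + 3/5·7 = 11. Off path (no display), believing weak, it pays 7.
vigorous: the display nets 11 − 6 = 5; no display nets 7. vigorous would deviate.
weak: the display nets 11 − 14 = -3; no display nets 7. weak would deviate.
A type deviates, so pooling fails.

No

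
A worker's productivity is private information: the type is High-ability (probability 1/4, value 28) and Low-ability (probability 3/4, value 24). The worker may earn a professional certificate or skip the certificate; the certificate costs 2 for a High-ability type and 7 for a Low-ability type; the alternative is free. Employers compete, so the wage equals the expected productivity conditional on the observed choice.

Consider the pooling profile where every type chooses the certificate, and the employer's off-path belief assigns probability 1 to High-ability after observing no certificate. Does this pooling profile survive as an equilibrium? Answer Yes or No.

On path, the employer holds the prior and pays 1/4·28 + 3/4·24 = 25. Off path (no certificate), believing High-ability, it pays 28.
High-ability: the certificate nets 25 − 2 = 23; no certificate nets 28. High-ability would deviate.
Low-ability: the certificate nets 25 − 7 = 18; no certificate nets 28. Low-ability would deviate.
A type deviates, so pooling fails.

No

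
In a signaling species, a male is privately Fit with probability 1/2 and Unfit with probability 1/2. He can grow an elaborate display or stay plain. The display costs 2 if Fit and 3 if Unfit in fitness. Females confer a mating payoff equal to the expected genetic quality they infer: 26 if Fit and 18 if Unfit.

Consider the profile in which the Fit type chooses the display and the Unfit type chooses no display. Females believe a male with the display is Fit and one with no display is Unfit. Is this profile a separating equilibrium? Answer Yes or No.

Under these beliefs, the display earns mating payoff 26 and no display earns mating payoff 18.
Fit: the display nets 26 − 2 = 24; no display nets 18. Fit prefers the display.
Unfit: the display nets 26 − 3 = 23; no display nets 18. Unfit would deviate to the display.
Unfit has a profitable deviation, so the profile is not an equilibrium.

No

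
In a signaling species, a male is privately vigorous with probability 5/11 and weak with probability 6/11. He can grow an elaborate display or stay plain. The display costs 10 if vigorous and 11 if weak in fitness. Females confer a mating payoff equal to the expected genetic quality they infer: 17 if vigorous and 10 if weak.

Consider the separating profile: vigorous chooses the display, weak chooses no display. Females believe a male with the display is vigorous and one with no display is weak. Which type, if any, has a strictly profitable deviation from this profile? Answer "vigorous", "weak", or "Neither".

vigorous

The display pays 17; no display pays 10.
vigorous: assigned the display, nets 17 − 10 = 7; deviating to no display nets 10.
weak: assigned no display, nets 10; deviating to the display nets 17 − 11 = 6.
The vigorous type gains 3 by deviating.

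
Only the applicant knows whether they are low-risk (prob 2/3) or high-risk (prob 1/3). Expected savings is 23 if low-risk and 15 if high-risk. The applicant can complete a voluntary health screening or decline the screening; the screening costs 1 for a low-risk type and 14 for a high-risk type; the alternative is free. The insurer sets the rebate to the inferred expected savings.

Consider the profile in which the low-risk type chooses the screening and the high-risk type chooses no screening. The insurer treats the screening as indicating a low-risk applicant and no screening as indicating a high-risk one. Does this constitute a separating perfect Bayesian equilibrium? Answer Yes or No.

Under these beliefs, the screening earns rebate 23 and no screening earns rebate 15.
low-risk: the screening nets 23 − 1 = 22; no screening nets 15. low-risk prefers the screening.
high-risk: the screening nets 23 − 14 = 9; no screening nets 15. high-risk prefers no screening.
Neither type deviates, so the separating profile is an equilibrium.

Yes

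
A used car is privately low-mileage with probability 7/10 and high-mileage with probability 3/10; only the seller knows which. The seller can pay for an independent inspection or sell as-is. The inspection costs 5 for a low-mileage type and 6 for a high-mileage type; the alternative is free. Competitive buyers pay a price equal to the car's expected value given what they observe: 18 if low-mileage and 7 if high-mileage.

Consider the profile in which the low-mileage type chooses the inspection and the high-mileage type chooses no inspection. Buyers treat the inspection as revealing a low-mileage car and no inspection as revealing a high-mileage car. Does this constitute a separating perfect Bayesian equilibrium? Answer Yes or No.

No

Under these beliefs, the inspection earns price 18 and no inspection earns price 7.
low-mileage: the inspection nets 18 − 5 = 13; no inspection nets 7. low-mileage prefers the inspection.
high-mileage: the inspection nets 18 − 6 = 12; no inspection nets 7. high-mileage would deviate to the inspection.
high-mileage has a profitable deviation, so the profile is not an equilibrium.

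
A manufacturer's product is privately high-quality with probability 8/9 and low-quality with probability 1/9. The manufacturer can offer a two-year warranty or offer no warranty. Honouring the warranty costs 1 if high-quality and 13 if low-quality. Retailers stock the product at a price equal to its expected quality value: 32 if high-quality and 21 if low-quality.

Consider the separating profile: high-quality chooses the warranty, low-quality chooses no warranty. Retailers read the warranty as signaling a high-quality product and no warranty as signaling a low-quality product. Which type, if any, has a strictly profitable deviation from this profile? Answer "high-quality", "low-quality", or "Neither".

Neither

The warranty pays 32; no warranty pays 21.
high-quality: assigned the warranty, nets 32 − 1 = 31; deviating to no warranty nets 21.
low-quality: assigned no warranty, nets 21; deviating to the warranty nets 32 − 13 = 19.
Both types strictly prefer their assigned action; no profitable deviation.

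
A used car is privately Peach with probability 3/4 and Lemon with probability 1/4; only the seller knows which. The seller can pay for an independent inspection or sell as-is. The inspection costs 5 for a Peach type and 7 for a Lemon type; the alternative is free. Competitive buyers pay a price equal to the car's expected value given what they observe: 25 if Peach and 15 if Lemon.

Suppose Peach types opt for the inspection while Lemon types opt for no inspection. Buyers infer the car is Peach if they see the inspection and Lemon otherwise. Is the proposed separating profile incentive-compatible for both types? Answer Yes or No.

No

Under these beliefs, the inspection earns price 25 and no inspection earns price 15.
Peach: the inspection nets 25 − 5 = 20; no inspection nets 15. Peach prefers the inspection.
Lemon: the inspection nets 25 − 7 = 18; no inspection nets 15. Lemon would deviate to the inspection.
Lemon has a profitable deviation, so the profile is not an equilibrium.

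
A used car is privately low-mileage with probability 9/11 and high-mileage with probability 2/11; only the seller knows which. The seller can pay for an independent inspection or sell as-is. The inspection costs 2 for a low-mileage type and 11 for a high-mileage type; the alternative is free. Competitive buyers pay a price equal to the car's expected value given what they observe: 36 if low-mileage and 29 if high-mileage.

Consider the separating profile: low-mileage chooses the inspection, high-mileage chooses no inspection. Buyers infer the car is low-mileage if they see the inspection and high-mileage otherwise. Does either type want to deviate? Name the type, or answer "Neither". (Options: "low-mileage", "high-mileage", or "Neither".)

Neither

The inspection pays 36; no inspection pays 29.
low-mileage: assigned the inspection, nets 36 − 2 = 34; deviating to no inspection nets 29.
high-mileage: assigned no inspection, nets 29; deviating to the inspection nets 36 − 11 = 25.
Both types strictly prefer their assigned action; no profitable deviation.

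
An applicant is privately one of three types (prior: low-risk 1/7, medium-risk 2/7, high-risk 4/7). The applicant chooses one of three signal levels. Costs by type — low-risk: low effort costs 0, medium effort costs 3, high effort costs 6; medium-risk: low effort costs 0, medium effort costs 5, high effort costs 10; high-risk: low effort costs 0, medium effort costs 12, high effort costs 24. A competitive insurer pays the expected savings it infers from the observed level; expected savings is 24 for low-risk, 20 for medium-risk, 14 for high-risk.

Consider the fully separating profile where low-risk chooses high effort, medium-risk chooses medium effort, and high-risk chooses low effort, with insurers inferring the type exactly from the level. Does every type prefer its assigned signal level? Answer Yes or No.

Yes

Separating rebates: high effort → 24, medium effort → 20, low effort → 14.
low-risk (assigned high effort): low effort: 14 − 0 = 14; medium effort: 20 − 3 = 17; high effort: 24 − 6 = 18. low-risk stays.
medium-risk (assigned medium effort): low effort: 14 − 0 = 14; medium effort: 20 − 5 = 15; high effort: 24 − 10 = 14. medium-risk stays.
high-risk (assigned low effort): low effort: 14 − 0 = 14; medium effort: 20 − 12 = 8; high effort: 24 − 24 = 0. high-risk stays.
Every type prefers its assigned level; separation holds.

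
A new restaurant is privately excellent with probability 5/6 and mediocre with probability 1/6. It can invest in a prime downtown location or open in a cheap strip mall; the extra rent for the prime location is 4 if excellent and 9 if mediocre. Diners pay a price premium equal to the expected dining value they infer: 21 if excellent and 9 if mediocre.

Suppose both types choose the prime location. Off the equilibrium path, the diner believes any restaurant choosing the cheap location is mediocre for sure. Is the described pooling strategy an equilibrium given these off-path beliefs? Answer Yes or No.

Yes

On path, the diner holds the prior and pays 5/6·21 + 1/6·9 = 19. Off path (the cheap location), believing mediocre, it pays 9.
excellent: the prime location nets 19 − 4 = 15; the cheap location nets 9. excellent stays.
mediocre: the prime location nets 19 − 9 = 10; the cheap location nets 9. mediocre stays.
No type deviates, so pooling is sustained.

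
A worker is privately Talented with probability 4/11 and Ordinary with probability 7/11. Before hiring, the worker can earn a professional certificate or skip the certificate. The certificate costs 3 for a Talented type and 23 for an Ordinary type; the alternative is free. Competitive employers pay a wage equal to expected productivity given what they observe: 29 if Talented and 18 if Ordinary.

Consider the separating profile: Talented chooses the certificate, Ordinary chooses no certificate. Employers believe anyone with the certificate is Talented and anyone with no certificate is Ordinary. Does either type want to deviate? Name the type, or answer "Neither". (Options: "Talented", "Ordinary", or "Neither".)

Neither

The certificate pays 29; no certificate pays 18.
Talented: assigned the certificate, nets 29 − 3 = 26; deviating to no certificate nets 18.
Ordinary: assigned no certificate, nets 18; deviating to the certificate nets 29 − 23 = 6.
Both types strictly prefer their assigned action; no profitable deviation.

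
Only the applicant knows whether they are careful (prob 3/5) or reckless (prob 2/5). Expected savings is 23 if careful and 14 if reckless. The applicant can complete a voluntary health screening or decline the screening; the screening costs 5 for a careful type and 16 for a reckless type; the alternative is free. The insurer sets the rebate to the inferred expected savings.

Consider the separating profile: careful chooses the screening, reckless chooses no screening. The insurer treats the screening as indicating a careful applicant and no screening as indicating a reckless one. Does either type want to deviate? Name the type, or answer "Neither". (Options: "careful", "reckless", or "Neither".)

Neither

The screening pays 23; no screening pays 14.
careful: assigned the screening, nets 23 − 5 = 18; deviating to no screening nets 14.
reckless: assigned no screening, nets 14; deviating to the screening nets 23 − 16 = 7.
Both types strictly prefer their assigned action; no profitable deviation.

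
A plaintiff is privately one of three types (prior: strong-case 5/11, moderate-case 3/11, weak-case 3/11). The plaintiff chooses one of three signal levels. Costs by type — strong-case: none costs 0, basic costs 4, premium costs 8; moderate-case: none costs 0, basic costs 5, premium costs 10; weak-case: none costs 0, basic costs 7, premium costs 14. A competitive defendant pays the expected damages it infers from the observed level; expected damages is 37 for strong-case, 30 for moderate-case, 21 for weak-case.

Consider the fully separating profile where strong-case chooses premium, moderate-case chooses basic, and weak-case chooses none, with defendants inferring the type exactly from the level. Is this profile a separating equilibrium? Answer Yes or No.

Separating settlements: premium → 37, basic → 30, none → 21.
strong-case (assigned premium): none: 21 − 0 = 21; basic: 30 − 4 = 26; premium: 37 − 8 = 29. strong-case stays.
moderate-case (assigned basic): none: 21 − 0 = 21; basic: 30 − 5 = 25; premium: 37 − 10 = 27. moderate-case prefers premium.
weak-case (assigned none): none: 21 − 0 = 21; basic: 30 − 7 = 23; premium: 37 − 14 = 23. weak-case prefers basic.
At least one type deviates; the separating profile fails.

No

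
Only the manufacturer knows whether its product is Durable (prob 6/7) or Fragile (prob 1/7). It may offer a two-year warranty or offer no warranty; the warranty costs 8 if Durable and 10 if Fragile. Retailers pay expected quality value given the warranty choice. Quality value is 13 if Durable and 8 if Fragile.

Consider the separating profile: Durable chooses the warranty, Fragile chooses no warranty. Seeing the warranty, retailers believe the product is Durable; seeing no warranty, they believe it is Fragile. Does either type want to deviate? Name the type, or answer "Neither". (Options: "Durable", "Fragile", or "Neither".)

The warranty pays 13; no warranty pays 8.
Durable: assigned the warranty, nets 13 − 8 = 5; deviating to no warranty nets 8.
Fragile: assigned no warranty, nets 8; deviating to the warranty nets 13 − 10 = 3.
The Durable type gains 3 by deviating.

Durable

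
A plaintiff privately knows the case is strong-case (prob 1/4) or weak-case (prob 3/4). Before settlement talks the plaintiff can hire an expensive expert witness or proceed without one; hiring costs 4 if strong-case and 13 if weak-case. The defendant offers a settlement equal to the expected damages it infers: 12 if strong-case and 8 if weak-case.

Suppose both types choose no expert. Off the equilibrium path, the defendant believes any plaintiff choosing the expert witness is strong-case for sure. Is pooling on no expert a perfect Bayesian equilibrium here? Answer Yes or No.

Yes

On path, the defendant holds the prior and pays 1/4·12 + 3/4·8 = 9. Off path (the expert witness), believing strong-case, it pays 12.
strong-case: no expert nets 9; the expert witness nets 12 − 4 = 8. strong-case stays.
weak-case: no expert nets 9; the expert witness nets 12 − 13 = -1. weak-case stays.
No type deviates, so pooling is sustained.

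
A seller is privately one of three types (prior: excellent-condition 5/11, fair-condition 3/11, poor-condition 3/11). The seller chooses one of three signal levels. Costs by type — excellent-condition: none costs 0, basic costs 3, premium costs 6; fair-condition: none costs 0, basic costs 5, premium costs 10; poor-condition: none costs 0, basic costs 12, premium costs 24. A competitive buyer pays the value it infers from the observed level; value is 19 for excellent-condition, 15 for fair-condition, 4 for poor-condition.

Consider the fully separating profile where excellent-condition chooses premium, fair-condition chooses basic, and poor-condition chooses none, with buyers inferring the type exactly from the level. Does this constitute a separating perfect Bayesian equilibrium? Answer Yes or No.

Separating prices: premium → 19, basic → 15, none → 4.
excellent-condition (assigned premium): none: 4 − 0 = 4; basic: 15 − 3 = 12; premium: 19 − 6 = 13. excellent-condition stays.
fair-condition (assigned basic): none: 4 − 0 = 4; basic: 15 − 5 = 10; premium: 19 − 10 = 9. fair-condition stays.
poor-condition (assigned none): none: 4 − 0 = 4; basic: 15 − 12 = 3; premium: 19 − 24 = -5. poor-condition stays.
Every type prefers its assigned level; separation holds.

Yes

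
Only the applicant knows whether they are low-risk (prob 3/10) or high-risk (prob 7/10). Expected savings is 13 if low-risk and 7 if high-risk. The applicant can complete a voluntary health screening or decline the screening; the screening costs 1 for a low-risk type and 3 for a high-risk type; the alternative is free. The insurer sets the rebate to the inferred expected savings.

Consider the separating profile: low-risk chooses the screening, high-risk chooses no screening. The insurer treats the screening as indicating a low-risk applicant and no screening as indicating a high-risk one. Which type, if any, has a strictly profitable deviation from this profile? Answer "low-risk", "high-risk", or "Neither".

The screening pays 13; no screening pays 7.
low-risk: assigned the screening, nets 13 − 1 = 12; deviating to no screening nets 7.
high-risk: assigned no screening, nets 7; deviating to the screening nets 13 − 3 = 10.
The high-risk type gains 3 by deviating.

high-risk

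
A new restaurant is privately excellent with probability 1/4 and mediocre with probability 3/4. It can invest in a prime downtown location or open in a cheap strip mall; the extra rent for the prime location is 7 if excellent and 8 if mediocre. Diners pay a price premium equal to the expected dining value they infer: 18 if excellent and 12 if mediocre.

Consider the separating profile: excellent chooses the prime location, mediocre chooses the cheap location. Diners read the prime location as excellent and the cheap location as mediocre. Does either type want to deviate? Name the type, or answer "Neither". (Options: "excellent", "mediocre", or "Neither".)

excellent

The prime location pays 18; the cheap location pays 12.
excellent: assigned the prime location, nets 18 − 7 = 11; deviating to the cheap location nets 12.
mediocre: assigned the cheap location, nets 12; deviating to the prime location nets 18 − 8 = 10.
The excellent type gains 1 by deviating.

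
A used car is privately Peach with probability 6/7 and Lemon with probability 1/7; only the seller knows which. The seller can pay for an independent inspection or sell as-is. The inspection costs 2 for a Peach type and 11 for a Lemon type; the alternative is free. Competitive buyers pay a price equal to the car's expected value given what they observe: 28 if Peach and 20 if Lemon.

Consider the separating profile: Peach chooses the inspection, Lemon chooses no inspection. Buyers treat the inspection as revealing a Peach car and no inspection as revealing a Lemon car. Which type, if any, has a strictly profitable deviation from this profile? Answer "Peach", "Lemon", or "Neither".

The inspection pays 28; no inspection pays 20.
Peach: assigned the inspection, nets 28 − 2 = 26; deviating to no inspection nets 20.
Lemon: assigned no inspection, nets 20; deviating to the inspection nets 28 − 11 = 17.
Both types strictly prefer their assigned action; no profitable deviation.

Neither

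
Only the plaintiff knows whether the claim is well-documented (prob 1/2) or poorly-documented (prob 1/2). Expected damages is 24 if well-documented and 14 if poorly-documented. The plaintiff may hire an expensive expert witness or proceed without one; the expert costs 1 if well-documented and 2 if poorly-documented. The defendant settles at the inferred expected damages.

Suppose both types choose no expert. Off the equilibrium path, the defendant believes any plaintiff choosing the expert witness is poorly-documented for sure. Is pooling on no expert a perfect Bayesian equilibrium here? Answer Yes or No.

Yes

On path, the defendant holds the prior and pays 1/2·24 + 1/2·14 = 19. Off path (the expert witness), believing poorly-documented, it pays 14.
well-documented: no expert nets 19; the expert witness nets 14 − 1 = 13. well-documented stays.
poorly-documented: no expert nets 19; the expert witness nets 14 − 2 = 12. poorly-documented stays.
No type deviates, so pooling is sustained.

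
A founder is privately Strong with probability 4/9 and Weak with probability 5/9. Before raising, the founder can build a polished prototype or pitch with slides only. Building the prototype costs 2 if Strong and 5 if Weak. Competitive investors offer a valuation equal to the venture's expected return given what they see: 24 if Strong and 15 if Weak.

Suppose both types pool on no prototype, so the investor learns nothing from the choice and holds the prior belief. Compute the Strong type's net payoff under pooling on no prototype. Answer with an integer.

19

Pooled valuation = 4/9·24 + 5/9·15 = 19.
Strong pays no cost for no prototype, so net payoff = 19.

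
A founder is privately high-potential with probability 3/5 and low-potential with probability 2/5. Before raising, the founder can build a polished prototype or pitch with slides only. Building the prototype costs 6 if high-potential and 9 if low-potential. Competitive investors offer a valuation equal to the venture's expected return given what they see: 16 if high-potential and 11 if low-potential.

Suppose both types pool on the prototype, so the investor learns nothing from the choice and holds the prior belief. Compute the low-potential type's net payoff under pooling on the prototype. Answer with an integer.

5

Pooled valuation = 3/5·16 + 2/5·11 = 14.
low-potential pays cost 9 for the prototype, so net payoff = 14 − 9 = 5.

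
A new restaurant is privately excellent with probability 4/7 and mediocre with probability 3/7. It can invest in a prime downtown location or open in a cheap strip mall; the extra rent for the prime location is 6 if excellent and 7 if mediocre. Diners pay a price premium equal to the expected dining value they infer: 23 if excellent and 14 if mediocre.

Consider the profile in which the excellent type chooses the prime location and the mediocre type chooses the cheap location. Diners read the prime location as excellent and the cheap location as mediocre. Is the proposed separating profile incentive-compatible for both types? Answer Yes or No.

No

Under these beliefs, the prime location earns price premium 23 and the cheap location earns price premium 14.
excellent: the prime location nets 23 − 6 = 17; the cheap location nets 14. excellent prefers the prime location.
mediocre: the prime location nets 23 − 7 = 16; the cheap location nets 14. mediocre would deviate to the prime location.
mediocre has a profitable deviation, so the profile is not an equilibrium.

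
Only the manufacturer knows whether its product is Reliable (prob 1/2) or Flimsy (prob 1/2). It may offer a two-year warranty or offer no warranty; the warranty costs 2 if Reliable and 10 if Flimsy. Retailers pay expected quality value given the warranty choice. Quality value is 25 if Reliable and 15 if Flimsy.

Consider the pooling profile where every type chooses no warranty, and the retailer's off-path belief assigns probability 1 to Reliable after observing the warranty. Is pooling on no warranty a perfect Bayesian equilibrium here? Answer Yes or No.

On path, the retailer holds the prior and pays 1/2·25 + 1/2·15 = 20. Off path (the warranty), believing Reliable, it pays 25.
Reliable: no warranty nets 20; the warranty nets 25 − 2 = 23. Reliable would deviate.
Flimsy: no warranty nets 20; the warranty nets 25 − 10 = 15. Flimsy stays.
A type deviates, so pooling fails.

No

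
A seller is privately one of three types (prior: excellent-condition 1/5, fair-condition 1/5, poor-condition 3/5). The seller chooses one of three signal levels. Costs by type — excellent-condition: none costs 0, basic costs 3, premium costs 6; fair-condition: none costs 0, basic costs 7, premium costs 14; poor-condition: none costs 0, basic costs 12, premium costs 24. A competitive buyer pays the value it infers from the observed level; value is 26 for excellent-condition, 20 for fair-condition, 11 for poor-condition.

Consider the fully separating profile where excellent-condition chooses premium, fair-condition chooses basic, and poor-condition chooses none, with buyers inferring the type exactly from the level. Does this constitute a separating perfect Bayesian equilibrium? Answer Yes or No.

Yes

Separating prices: premium → 26, basic → 20, none → 11.
excellent-condition (assigned premium): none: 11 − 0 = 11; basic: 20 − 3 = 17; premium: 26 − 6 = 20. excellent-condition stays.
fair-condition (assigned basic): none: 11 − 0 = 11; basic: 20 − 7 = 13; premium: 26 − 14 = 12. fair-condition stays.
poor-condition (assigned none): none: 11 − 0 = 11; basic: 20 − 12 = 8; premium: 26 − 24 = 2. poor-condition stays.
Every type prefers its assigned level; separation holds.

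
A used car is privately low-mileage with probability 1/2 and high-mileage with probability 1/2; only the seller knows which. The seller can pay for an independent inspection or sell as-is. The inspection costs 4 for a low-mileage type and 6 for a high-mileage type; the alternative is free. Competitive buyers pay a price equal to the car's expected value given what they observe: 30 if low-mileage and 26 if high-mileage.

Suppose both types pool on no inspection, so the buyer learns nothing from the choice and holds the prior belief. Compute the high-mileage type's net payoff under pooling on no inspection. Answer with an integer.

Pooled price = 1/2·30 + 1/2·26 = 28.
high-mileage pays no cost for no inspection, so net payoff = 28.

28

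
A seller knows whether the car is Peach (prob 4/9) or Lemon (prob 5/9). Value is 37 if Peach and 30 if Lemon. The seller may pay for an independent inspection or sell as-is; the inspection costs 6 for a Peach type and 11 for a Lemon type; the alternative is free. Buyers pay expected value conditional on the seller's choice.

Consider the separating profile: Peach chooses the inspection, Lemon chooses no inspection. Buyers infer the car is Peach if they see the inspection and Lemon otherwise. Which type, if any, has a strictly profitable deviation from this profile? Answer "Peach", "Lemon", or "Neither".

The inspection pays 37; no inspection pays 30.
Peach: assigned the inspection, nets 37 − 6 = 31; deviating to no inspection nets 30.
Lemon: assigned no inspection, nets 30; deviating to the inspection nets 37 − 11 = 26.
Both types strictly prefer their assigned action; no profitable deviation.

Neither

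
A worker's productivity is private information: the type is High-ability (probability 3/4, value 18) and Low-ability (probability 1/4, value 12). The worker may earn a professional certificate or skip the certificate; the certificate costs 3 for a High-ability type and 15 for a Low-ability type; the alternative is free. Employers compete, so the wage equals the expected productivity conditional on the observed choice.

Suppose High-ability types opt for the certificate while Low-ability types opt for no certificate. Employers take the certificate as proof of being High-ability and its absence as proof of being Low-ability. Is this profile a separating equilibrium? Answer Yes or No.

Yes

Under these beliefs, the certificate earns wage 18 and no certificate earns wage 12.
High-ability: the certificate nets 18 − 3 = 15; no certificate nets 12. High-ability prefers the certificate.
Low-ability: the certificate nets 18 − 15 = 3; no certificate nets 12. Low-ability prefers no certificate.
Neither type deviates, so the separating profile is an equilibrium.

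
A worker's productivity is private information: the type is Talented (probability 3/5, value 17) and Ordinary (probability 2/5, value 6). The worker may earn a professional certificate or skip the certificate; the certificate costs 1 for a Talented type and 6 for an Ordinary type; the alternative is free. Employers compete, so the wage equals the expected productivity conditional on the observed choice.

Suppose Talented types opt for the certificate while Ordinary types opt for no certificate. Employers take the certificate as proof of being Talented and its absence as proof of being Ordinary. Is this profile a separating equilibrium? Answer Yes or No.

Under these beliefs, the certificate earns wage 17 and no certificate earns wage 6.
Talented: the certificate nets 17 − 1 = 16; no certificate nets 6. Talented prefers the certificate.
Ordinary: the certificate nets 17 − 6 = 11; no certificate nets 6. Ordinary would deviate to the certificate.
Ordinary has a profitable deviation, so the profile is not an equilibrium.

No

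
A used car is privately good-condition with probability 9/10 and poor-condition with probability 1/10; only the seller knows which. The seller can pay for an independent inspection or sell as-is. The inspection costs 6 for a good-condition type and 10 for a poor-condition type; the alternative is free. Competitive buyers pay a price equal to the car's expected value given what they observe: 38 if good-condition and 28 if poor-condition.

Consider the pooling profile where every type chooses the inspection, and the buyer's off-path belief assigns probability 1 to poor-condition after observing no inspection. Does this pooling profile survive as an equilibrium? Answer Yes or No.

On path, the buyer holds the prior and pays 9/10·38 + 1/10·28 = 37. Off path (no inspection), believing poor-condition, it pays 28.
good-condition: the inspection nets 37 − 6 = 31; no inspection nets 28. good-condition stays.
poor-condition: the inspection nets 37 − 10 = 27; no inspection nets 28. poor-condition would deviate.
A type deviates, so pooling fails.

No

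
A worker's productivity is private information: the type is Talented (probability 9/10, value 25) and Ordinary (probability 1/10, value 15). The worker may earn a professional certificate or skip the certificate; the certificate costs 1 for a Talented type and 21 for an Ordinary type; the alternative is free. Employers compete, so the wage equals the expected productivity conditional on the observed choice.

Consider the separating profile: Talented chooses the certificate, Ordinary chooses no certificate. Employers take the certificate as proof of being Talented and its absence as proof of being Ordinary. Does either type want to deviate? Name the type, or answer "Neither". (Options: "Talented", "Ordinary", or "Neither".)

The certificate pays 25; no certificate pays 15.
Talented: assigned the certificate, nets 25 − 1 = 24; deviating to no certificate nets 15.
Ordinary: assigned no certificate, nets 15; deviating to the certificate nets 25 − 21 = 4.
Both types strictly prefer their assigned action; no profitable deviation.

Neither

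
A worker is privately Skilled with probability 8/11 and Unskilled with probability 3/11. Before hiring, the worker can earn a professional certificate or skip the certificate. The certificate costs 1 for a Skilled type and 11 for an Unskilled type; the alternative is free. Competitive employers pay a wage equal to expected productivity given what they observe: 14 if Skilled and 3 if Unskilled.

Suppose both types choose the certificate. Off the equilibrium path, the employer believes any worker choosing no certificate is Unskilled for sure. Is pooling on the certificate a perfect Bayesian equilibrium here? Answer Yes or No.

No

On path, the employer holds the prior and pays 8/11·14 + 3/11·3 = 11. Off path (no certificate), believing Unskilled, it pays 3.
Skilled: the certificate nets 11 − 1 = 10; no certificate nets 3. Skilled stays.
Unskilled: the certificate nets 11 − 11 = 0; no certificate nets 3. Unskilled would deviate.
A type deviates, so pooling fails.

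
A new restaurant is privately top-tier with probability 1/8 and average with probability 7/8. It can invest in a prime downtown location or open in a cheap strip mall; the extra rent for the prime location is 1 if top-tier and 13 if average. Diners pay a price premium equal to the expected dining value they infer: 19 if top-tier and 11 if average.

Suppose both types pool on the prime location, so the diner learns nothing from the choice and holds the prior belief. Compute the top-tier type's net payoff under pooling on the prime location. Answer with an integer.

Pooled price premium = 1/8·19 + 7/8·11 = 12.
top-tier pays cost 1 for the prime location, so net payoff = 12 − 1 = 11.

11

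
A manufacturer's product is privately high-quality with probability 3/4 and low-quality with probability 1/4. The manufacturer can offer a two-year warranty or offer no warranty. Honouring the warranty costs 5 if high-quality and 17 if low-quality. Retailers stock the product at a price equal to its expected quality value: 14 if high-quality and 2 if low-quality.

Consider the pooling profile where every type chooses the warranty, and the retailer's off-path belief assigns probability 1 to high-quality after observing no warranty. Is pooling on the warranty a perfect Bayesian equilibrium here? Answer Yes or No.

No

On path, the retailer holds the prior and pays 3/4·14 + 1/4·2 = 11. Off path (no warranty), believing high-quality, it pays 14.
high-quality: the warranty nets 11 − 5 = 6; no warranty nets 14. high-quality would deviate.
low-quality: the warranty nets 11 − 17 = -6; no warranty nets 14. low-quality would deviate.
A type deviates, so pooling fails.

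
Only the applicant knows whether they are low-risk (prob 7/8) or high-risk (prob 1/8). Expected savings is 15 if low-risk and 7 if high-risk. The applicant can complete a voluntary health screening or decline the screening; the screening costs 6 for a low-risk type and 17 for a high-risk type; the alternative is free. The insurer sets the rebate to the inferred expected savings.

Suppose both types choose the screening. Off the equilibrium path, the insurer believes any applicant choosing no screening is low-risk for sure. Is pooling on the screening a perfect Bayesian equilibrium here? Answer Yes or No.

On path, the insurer holds the prior and pays 7/8·15 + 1/8·7 = 14. Off path (no screening), believing low-risk, it pays 15.
low-risk: the screening nets 14 − 6 = 8; no screening nets 15. low-risk would deviate.
high-risk: the screening nets 14 − 17 = -3; no screening nets 15. high-risk would deviate.
A type deviates, so pooling fails.

No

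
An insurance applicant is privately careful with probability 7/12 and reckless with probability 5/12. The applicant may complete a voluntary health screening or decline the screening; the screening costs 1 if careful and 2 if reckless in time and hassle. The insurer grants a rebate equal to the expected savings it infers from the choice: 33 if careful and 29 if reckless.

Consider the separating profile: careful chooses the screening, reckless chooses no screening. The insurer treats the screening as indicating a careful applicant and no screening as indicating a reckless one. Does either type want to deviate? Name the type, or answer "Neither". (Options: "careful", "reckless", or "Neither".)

reckless

The screening pays 33; no screening pays 29.
careful: assigned the screening, nets 33 − 1 = 32; deviating to no screening nets 29.
reckless: assigned no screening, nets 29; deviating to the screening nets 33 − 2 = 31.
The reckless type gains 2 by deviating.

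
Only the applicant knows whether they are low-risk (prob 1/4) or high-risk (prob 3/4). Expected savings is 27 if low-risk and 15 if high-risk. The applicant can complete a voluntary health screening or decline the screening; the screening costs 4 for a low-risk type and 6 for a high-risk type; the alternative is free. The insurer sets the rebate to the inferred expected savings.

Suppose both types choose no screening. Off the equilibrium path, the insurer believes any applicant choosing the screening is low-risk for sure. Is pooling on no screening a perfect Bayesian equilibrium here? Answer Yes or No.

On path, the insurer holds the prior and pays 1/4·27 + 3/4·15 = 18. Off path (the screening), believing low-risk, it pays 27.
low-risk: no screening nets 18; the screening nets 27 − 4 = 23. low-risk would deviate.
high-risk: no screening nets 18; the screening nets 27 − 6 = 21. high-risk would deviate.
A type deviates, so pooling fails.

No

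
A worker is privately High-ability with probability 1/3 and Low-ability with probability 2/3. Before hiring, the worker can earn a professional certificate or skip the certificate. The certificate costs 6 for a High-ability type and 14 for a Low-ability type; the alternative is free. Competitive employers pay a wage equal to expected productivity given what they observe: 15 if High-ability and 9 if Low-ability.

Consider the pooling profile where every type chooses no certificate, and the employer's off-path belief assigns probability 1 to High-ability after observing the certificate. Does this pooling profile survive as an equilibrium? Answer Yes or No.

On path, the employer holds the prior and pays 1/3·15 + 2/3·9 = 11. Off path (the certificate), believing High-ability, it pays 15.
High-ability: no certificate nets 11; the certificate nets 15 − 6 = 9. High-ability stays.
Low-ability: no certificate nets 11; the certificate nets 15 − 14 = 1. Low-ability stays.
No type deviates, so pooling is sustained.

Yes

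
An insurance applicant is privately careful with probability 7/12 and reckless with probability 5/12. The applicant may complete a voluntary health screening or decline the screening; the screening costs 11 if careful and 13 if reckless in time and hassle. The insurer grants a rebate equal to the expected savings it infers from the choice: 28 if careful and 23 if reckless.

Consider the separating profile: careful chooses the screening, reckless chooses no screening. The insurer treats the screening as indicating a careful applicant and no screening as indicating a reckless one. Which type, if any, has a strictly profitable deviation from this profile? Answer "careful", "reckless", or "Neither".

The screening pays 28; no screening pays 23.
careful: assigned the screening, nets 28 − 11 = 17; deviating to no screening nets 23.
reckless: assigned no screening, nets 23; deviating to the screening nets 28 − 13 = 15.
The careful type gains 6 by deviating.

careful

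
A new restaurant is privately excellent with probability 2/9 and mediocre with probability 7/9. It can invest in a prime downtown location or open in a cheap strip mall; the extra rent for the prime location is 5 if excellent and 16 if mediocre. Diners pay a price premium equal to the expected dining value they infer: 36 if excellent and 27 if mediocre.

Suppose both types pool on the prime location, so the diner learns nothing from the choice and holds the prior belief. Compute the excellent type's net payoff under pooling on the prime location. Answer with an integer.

Pooled price premium = 2/9·36 + 7/9·27 = 29.
excellent pays cost 5 for the prime location, so net payoff = 29 − 5 = 24.

24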